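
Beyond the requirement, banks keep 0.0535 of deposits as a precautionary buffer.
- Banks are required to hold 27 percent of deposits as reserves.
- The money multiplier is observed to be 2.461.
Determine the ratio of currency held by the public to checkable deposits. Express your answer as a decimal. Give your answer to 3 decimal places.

Using m = 2.461. From m = (1 + c)/(c + rr + e), rearranging gives 1 + c = m·(c + rr + e), so c·(1 − m) = m·(rr + e) − 1.
Hence c = [m·(rr + e) − 1]/(1 − m) = [2.461 × (0.27 + 0.0535) − 1] / (1 − 2.461) ≈ 0.139539.

0.140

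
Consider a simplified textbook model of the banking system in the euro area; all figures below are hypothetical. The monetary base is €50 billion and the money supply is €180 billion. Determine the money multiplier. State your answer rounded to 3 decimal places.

The money multiplier is m = M / MB = 180 / 50 = 3.60000.

3.600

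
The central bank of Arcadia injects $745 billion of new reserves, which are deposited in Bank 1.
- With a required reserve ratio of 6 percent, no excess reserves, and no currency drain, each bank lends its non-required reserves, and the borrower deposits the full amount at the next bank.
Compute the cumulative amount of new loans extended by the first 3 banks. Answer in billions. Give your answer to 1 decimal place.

$1977.4 billion

Bank i lends (1 − rr)^i of the original deposit: Bank 1 lends 745·0.9400 = 700.3000, Bank 2 lends 745·0.9400² = 658.2820, and so on.
Summing a geometric series: total = 745·[0.9400·(1 − 0.9400^3) / (1 − 0.9400)] ≈ 1977.3671 billion.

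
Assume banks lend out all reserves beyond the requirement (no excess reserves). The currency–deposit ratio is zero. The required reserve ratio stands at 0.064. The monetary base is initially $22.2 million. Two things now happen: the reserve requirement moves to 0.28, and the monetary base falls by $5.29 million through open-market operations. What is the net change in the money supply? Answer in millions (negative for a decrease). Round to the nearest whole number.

-286 million

Before: m₁ = 1 / (0.064) = 15.6250, MB₁ = 22.2, so M₁ = 15.6250 × 22.2 = 346.875 million.
After: m₂ = 1 / (0.28) ≈ 3.5714, MB₂ = 22.2 − 5.29 = 16.91, so M₂ = 3.5714 × 16.91 ≈ 60.3924 million.
ΔM = M₂ − M₁ = 60.3924 − 346.875 = -286.4826 million.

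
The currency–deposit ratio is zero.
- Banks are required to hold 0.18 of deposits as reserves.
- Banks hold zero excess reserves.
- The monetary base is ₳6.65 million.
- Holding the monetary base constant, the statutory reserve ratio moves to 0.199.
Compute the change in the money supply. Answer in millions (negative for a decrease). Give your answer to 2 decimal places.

-3.53 million

Initially m₁ = 1 / (0.18) ≈ 5.5556, so M₁ = 5.5556 × 6.65 ≈ 36.9447 million.
After the change m₂ = 1 / (0.199) ≈ 5.0251, so M₂ = 5.0251 × 6.65 ≈ 33.4169 million.
ΔM = M₂ − M₁ = 33.4169 − 36.9447 = -3.5278 million.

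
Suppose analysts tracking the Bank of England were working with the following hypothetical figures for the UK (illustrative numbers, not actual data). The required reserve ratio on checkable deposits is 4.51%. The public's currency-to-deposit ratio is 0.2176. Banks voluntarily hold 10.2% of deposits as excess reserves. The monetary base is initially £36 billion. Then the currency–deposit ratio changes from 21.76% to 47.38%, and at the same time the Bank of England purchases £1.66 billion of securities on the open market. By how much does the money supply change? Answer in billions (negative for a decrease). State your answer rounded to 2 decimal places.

Before: m₁ = (1 + 0.2176) / (0.0451 + 0.102 + 0.2176) ≈ 3.33863, MB₁ = 36, so M₁ = 3.33863 × 36 ≈ 120.1907 billion.
After: m₂ = (1 + 0.4738) / (0.0451 + 0.102 + 0.4738) ≈ 2.37365, MB₂ = 36 + 1.66 = 37.66, so M₂ = 2.37365 × 37.66 ≈ 89.3917 billion.
ΔM = M₂ − M₁ = 89.3917 − 120.1907 = -30.799 billion.

-30.80 billion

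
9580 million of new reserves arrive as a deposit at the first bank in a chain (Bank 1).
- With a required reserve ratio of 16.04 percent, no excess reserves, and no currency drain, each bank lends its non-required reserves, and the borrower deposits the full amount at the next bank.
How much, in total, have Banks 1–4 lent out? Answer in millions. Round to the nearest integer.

25227 million

Bank i lends (1 − rr)^i of the original deposit: Bank 1 lends 9580·0.8396 = 8043.3680, Bank 2 lends 9580·0.8396² ≈ 6753.2118, and so on.
Summing a geometric series: total = 9580·[0.8396·(1 − 0.8396^4) / (1 − 0.8396)] ≈ 25227.1055 million.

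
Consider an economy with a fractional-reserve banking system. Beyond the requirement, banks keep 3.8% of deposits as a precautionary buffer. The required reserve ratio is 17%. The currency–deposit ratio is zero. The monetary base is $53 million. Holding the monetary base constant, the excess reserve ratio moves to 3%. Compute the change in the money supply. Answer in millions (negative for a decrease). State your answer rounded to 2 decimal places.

$10.19 million

Initially m₁ = 1 / (0.17 + 0.038) ≈ 4.80769, so M₁ = 4.80769 × 53 ≈ 254.8076 million.
After the change m₂ = 1 / (0.17 + 0.03) = 5, so M₂ = 5 × 53 = 265 million.
ΔM = M₂ − M₁ = 265 − 254.8076 = 10.1924 million.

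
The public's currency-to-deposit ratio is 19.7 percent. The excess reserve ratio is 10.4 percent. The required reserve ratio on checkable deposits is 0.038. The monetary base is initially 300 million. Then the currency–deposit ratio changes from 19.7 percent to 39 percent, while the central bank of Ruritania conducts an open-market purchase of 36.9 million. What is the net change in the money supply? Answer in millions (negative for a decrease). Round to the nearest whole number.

-179 million

Before: m₁ = (1 + 0.197) / (0.038 + 0.104 + 0.197) ≈ 3.5310, MB₁ = 300, so M₁ = 3.5310 × 300 = 1059.3 million.
After: m₂ = (1 + 0.39) / (0.038 + 0.104 + 0.39) ≈ 2.6128, MB₂ = 300 + 36.9 = 336.9, so M₂ = 2.6128 × 336.9 ≈ 880.2523 million.
ΔM = M₂ − M₁ = 880.2523 − 1059.3 = -179.0477 million.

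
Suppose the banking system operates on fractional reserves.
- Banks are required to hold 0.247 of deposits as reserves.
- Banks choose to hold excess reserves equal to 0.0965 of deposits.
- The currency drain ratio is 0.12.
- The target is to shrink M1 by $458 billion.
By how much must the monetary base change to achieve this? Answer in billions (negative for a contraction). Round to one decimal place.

-189.5 billion

The money multiplier is m = (1 + c) / (rr + e + c) = (1 + 0.12) / (0.247 + 0.0965 + 0.12) ≈ 2.41640.
ΔMB = ΔM / m = (−458) / 2.41640 ≈ -189.5382 billion.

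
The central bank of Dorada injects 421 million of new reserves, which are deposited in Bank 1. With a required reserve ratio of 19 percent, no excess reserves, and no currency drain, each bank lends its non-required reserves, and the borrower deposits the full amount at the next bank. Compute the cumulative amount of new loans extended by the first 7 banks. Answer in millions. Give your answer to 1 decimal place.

1384.2 million

Bank i lends (1 − rr)^i of the original deposit: Bank 1 lends 421·0.8100 = 341.0100, Bank 2 lends 421·0.8100² = 276.2181, and so on.
Summing a geometric series: total = 421·[0.8100·(1 − 0.8100^7) / (1 − 0.8100)] ≈ 1384.1992 million.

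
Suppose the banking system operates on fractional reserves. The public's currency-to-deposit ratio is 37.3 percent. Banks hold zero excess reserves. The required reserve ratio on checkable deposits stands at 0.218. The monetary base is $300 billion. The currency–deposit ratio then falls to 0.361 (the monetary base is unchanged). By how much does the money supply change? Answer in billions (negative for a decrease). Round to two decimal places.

$8.23 billion

Initially m₁ = (1 + 0.373) / (0.218 + 0.373) ≈ 2.323181, so M₁ = 2.323181 × 300 = 696.9543 billion.
After the change m₂ = (1 + 0.361) / (0.218 + 0.361) ≈ 2.350604, so M₂ = 2.350604 × 300 = 705.1812 billion.
ΔM = M₂ − M₁ = 705.1812 − 696.9543 = 8.2269 billion.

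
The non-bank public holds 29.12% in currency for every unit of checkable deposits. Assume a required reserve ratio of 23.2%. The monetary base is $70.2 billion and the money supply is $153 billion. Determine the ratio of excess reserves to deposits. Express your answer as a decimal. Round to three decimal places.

0.069

Using m = M/MB = 153/70.2 ≈ 2.179487. Since m = (1 + c)/(c + rr + e), the denominator satisfies c + rr + e = (1 + c)/m = (1 + 0.2912) / 2.179487 ≈ 0.592433.
With c = 0.2912 and rr = 0.232, the ratio of excess reserves to deposits is 0.592433 − 0.2912 − 0.232 = 0.069233.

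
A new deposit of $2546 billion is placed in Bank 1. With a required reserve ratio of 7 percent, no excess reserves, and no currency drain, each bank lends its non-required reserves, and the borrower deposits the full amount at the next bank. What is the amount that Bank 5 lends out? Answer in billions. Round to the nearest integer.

$1771 billion

Each bank lends a fraction (1 − rr) = 0.9300 of the deposit it receives, so Bank 5 receives 2546·0.9300^4 and lends 2546·0.9300^5 ≈ 1771.2226 billion.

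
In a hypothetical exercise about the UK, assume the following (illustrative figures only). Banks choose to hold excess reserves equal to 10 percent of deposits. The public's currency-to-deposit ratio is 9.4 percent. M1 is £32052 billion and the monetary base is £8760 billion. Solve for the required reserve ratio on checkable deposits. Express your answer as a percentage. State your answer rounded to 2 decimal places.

Using m = M/MB = 32052/8760 ≈ 3.658904. Since m = (1 + c)/(c + rr + e), the denominator satisfies c + rr + e = (1 + c)/m = (1 + 0.094) / 3.658904 ≈ 0.298997.
With c = 0.094 and e = 0.1, the required reserve ratio on checkable deposits is 0.298997 − 0.094 − 0.1 = 0.104997.

10.50%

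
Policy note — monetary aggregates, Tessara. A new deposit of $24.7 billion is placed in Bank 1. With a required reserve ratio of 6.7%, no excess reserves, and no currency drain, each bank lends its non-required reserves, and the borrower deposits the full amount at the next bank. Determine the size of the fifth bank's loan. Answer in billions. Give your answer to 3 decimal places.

$17.462 billion

Each bank lends a fraction (1 − rr) = 0.9330 of the deposit it receives, so Bank 5 receives 24.7·0.9330^4 and lends 24.7·0.9330^5 ≈ 17.4624 billion.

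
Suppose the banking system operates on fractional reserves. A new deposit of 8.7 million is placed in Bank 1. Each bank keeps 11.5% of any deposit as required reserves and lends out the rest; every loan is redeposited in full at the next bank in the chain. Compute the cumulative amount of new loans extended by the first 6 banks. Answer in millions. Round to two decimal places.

Bank i lends (1 − rr)^i of the original deposit: Bank 1 lends 8.7·0.8850 = 7.6995, Bank 2 lends 8.7·0.8850² ≈ 6.8141, and so on.
Summing a geometric series: total = 8.7·[0.8850·(1 − 0.8850^6) / (1 − 0.8850)] ≈ 34.7842 million.

34.78 million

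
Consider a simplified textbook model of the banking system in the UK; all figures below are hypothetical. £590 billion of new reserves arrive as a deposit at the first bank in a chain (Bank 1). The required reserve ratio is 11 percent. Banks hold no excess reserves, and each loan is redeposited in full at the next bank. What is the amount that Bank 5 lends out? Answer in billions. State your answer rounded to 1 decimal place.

Each bank lends a fraction (1 − rr) = 0.8900 of the deposit it receives, so Bank 5 receives 590·0.8900^4 and lends 590·0.8900^5 ≈ 329.4595 billion.

£329.5 billion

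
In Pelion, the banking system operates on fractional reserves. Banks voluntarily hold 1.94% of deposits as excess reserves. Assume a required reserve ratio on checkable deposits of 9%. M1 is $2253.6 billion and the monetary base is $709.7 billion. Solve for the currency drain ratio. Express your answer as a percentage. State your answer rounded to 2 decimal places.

Using m = M/MB = 2253.6/709.7 ≈ 3.175426. From m = (1 + c)/(c + rr + e), rearranging gives 1 + c = m·(c + rr + e), so c·(1 − m) = m·(rr + e) − 1.
Hence c = [m·(rr + e) − 1]/(1 − m) = [3.175426 × (0.09 + 0.0194) − 1] / (1 − 3.175426) ≈ 0.299991.

30.00%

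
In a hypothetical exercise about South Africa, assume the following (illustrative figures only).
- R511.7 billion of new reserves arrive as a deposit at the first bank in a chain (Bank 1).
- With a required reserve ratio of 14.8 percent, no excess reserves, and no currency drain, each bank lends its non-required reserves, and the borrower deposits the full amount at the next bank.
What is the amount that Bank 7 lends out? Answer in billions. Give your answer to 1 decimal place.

Each bank lends a fraction (1 − rr) = 0.8520 of the deposit it receives, so Bank 7 receives 511.7·0.8520^6 and lends 511.7·0.8520^7 ≈ 166.7603 billion.

R166.8 billion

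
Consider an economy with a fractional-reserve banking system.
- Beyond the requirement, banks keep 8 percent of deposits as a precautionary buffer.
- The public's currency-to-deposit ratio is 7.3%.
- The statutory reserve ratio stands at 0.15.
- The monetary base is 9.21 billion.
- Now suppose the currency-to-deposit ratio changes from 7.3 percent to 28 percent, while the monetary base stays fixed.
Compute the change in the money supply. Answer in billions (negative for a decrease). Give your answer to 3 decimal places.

-9.500 billion

Initially m₁ = (1 + 0.073) / (0.15 + 0.08 + 0.073) ≈ 3.54125, so M₁ = 3.54125 × 9.21 ≈ 32.6149 billion.
After the change m₂ = (1 + 0.28) / (0.15 + 0.08 + 0.28) ≈ 2.50980, so M₂ = 2.50980 × 9.21 ≈ 23.1153 billion.
ΔM = M₂ − M₁ = 23.1153 − 32.6149 = -9.4996 billion.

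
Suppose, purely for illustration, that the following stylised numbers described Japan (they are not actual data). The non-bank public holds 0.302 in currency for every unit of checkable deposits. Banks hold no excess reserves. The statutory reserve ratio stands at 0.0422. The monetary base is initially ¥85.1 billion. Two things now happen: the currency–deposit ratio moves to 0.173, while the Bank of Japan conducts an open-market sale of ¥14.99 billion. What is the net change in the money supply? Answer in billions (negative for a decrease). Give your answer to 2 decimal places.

Before: m₁ = (1 + 0.302) / (0.0422 + 0.302) ≈ 3.78268, MB₁ = 85.1, so M₁ = 3.78268 × 85.1 ≈ 321.9061 billion.
After: m₂ = (1 + 0.173) / (0.0422 + 0.173) ≈ 5.45074, MB₂ = 85.1 − 14.99 = 70.11, so M₂ = 5.45074 × 70.11 ≈ 382.1514 billion.
ΔM = M₂ − M₁ = 382.1514 − 321.9061 = 60.2453 billion.

¥60.25 billion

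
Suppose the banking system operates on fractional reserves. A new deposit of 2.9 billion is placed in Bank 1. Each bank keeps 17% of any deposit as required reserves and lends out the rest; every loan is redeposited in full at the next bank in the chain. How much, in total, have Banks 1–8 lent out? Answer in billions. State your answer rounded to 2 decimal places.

Bank i lends (1 − rr)^i of the original deposit: Bank 1 lends 2.9·0.8300 = 2.4070, Bank 2 lends 2.9·0.8300² ≈ 1.9978, and so on.
Summing a geometric series: total = 2.9·[0.8300·(1 − 0.8300^8) / (1 − 0.8300)] ≈ 10.9698 billion.

10.97 billion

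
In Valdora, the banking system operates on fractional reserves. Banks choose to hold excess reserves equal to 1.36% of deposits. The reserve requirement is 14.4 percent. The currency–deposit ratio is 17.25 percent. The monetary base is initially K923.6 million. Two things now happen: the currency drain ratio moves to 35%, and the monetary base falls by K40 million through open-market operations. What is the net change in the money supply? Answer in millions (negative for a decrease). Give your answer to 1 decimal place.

-930.6 million

Before: m₁ = (1 + 0.1725) / (0.144 + 0.0136 + 0.1725) ≈ 3.55195, MB₁ = 923.6, so M₁ = 3.55195 × 923.6 ≈ 3280.581 million.
After: m₂ = (1 + 0.35) / (0.144 + 0.0136 + 0.35) ≈ 2.65957, MB₂ = 923.6 − 40 = 883.6, so M₂ = 2.65957 × 883.6 ≈ 2349.9961 million.
ΔM = M₂ − M₁ = 2349.9961 − 3280.581 = -930.5849 million.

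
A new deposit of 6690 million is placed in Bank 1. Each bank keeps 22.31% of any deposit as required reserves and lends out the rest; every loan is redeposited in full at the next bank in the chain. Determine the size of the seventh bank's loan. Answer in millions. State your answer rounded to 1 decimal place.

Each bank lends a fraction (1 − rr) = 0.7769 of the deposit it receives, so Bank 7 receives 6690·0.7769^6 and lends 6690·0.7769^7 ≈ 1142.8309 million.

1142.8 million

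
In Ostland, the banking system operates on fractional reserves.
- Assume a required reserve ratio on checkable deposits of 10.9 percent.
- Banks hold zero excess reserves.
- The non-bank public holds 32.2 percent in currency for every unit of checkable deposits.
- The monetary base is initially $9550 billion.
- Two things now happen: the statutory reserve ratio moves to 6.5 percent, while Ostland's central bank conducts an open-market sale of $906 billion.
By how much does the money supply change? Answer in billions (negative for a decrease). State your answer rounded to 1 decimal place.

Before: m₁ = (1 + 0.322) / (0.109 + 0.322) ≈ 3.067285, MB₁ = 9550, so M₁ = 3.067285 × 9550 ≈ 29292.5717 billion.
After: m₂ = (1 + 0.322) / (0.065 + 0.322) ≈ 3.416021, MB₂ = 9550 − 906 = 8644, so M₂ = 3.416021 × 8644 ≈ 29528.0855 billion.
ΔM = M₂ − M₁ = 29528.0855 − 29292.5717 = 235.5138 billion.

$235.5 billion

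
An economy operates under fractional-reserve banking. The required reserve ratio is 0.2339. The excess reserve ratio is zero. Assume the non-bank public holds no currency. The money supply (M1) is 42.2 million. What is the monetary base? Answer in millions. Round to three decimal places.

With no currency drain and no excess reserves, the money multiplier is m = 1/rr = 1/0.2339 ≈ 4.275331.
The monetary base is MB = M / m = 42.2 / 4.275331 ≈ 9.8706 million.

9.871 million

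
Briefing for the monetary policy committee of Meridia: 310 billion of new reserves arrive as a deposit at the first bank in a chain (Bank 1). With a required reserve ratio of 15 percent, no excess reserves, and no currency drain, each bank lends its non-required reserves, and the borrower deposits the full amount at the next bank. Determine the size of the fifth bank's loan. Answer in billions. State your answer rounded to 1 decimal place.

137.5 billion

Each bank lends a fraction (1 − rr) = 0.8500 of the deposit it receives, so Bank 5 receives 310·0.8500^4 and lends 310·0.8500^5 ≈ 137.5486 billion.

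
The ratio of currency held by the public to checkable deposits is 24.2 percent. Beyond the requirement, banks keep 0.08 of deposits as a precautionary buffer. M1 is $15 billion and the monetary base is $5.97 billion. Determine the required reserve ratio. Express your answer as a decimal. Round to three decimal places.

0.172

Using m = M/MB = 15/5.97 ≈ 2.512563. Since m = (1 + c)/(c + rr + e), the denominator satisfies c + rr + e = (1 + c)/m = (1 + 0.242) / 2.512563 ≈ 0.494316.
With c = 0.242 and e = 0.08, the required reserve ratio is 0.494316 − 0.242 − 0.08 = 0.172316.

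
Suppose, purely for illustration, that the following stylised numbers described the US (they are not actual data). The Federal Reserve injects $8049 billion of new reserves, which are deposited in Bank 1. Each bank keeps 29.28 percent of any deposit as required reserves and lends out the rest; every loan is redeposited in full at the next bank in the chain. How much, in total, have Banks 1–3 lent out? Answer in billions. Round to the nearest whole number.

Bank i lends (1 − rr)^i of the original deposit: Bank 1 lends 8049·0.7072 = 5692.2528, Bank 2 lends 8049·0.7072² ≈ 4025.5612, and so on.
Summing a geometric series: total = 8049·[0.7072·(1 − 0.7072^3) / (1 − 0.7072)] ≈ 12564.6908 billion.

$12565 billion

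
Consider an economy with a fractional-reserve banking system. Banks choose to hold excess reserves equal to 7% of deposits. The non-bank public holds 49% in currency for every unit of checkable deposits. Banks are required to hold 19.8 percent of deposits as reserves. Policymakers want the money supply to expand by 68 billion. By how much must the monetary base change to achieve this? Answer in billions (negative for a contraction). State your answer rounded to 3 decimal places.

The money multiplier is m = (1 + c) / (rr + e + c) = (1 + 0.49) / (0.198 + 0.07 + 0.49) ≈ 1.965699.
ΔMB = ΔM / m = (+68) / 1.965699 ≈ 34.5933 billion.

34.593 billion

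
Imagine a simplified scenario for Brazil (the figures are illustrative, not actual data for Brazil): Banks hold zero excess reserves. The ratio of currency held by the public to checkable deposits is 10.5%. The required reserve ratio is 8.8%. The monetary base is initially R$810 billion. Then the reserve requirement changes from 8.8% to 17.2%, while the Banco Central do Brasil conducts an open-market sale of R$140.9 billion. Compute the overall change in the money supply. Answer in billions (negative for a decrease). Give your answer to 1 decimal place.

-1968.4 billion

Before: m₁ = (1 + 0.105) / (0.088 + 0.105) ≈ 5.72539, MB₁ = 810, so M₁ = 5.72539 × 810 = 4637.5659 billion.
After: m₂ = (1 + 0.105) / (0.172 + 0.105) ≈ 3.98917, MB₂ = 810 − 140.9 = 669.1, so M₂ = 3.98917 × 669.1 ≈ 2669.1536 billion.
ΔM = M₂ − M₁ = 2669.1536 − 4637.5659 = -1968.4123 billion.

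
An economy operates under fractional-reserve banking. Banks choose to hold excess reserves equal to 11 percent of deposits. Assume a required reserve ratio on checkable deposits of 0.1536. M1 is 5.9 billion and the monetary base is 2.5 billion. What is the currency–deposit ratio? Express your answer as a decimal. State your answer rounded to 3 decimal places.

0.278

Using m = M/MB = 5.9/2.5 = 2.360000. From m = (1 + c)/(c + rr + e), rearranging gives 1 + c = m·(c + rr + e), so c·(1 − m) = m·(rr + e) − 1.
Hence c = [m·(rr + e) − 1]/(1 − m) = [2.360000 × (0.1536 + 0.11) − 1] / (1 − 2.360000) ≈ 0.277871.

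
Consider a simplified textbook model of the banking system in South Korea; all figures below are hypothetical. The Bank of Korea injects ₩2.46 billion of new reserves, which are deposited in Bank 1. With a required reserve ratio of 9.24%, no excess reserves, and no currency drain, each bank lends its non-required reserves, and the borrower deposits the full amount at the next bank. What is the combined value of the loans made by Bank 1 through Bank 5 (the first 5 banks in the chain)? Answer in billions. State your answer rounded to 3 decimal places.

Bank i lends (1 − rr)^i of the original deposit: Bank 1 lends 2.46·0.9076 ≈ 2.2327, Bank 2 lends 2.46·0.9076² ≈ 2.0264, and so on.
Summing a geometric series: total = 2.46·[0.9076·(1 − 0.9076^5) / (1 − 0.9076)] ≈ 9.2824 billion.

₩9.282 billion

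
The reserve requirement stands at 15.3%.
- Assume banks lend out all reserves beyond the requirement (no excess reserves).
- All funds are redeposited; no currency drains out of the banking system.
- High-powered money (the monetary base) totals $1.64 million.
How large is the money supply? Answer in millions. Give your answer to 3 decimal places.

With no currency drain or excess reserves, the money multiplier is m = 1/rr = 1/0.153 ≈ 6.53595.
Money supply M = m × MB = 6.53595 × 1.64 ≈ 10.719 million.

$10.719 million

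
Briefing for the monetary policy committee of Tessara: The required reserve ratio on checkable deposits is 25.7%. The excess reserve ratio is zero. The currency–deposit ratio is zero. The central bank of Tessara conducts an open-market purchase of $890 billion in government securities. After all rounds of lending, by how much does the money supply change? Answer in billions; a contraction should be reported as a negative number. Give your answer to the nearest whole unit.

$3463 billion

The simple money multiplier is m = 1/rr = 1/0.257 ≈ 3.8911.
An open-market purchase increases the monetary base by 890 billion, so ΔM = m × ΔMB = 3.8911 × 890 = 3463.079 billion.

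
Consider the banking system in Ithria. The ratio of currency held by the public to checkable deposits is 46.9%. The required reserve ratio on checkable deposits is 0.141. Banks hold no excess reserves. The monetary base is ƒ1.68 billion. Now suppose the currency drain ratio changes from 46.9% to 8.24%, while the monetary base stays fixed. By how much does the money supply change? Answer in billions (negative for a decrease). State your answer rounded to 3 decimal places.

Initially m₁ = (1 + 0.469) / (0.141 + 0.469) ≈ 2.40820, so M₁ = 2.40820 × 1.68 ≈ 4.0458 billion.
After the change m₂ = (1 + 0.0824) / (0.141 + 0.0824) ≈ 4.84512, so M₂ = 4.84512 × 1.68 ≈ 8.1398 billion.
ΔM = M₂ − M₁ = 8.1398 − 4.0458 = 4.094 billion.

ƒ4.094 billion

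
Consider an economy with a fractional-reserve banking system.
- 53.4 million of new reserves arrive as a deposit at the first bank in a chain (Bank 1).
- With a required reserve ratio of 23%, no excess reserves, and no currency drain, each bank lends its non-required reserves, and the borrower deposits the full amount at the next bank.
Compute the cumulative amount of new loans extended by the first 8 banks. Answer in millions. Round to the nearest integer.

157 million

Bank i lends (1 − rr)^i of the original deposit: Bank 1 lends 53.4·0.7700 = 41.1180, Bank 2 lends 53.4·0.7700² ≈ 31.6609, and so on.
Summing a geometric series: total = 53.4·[0.7700·(1 − 0.7700^8) / (1 − 0.7700)] ≈ 156.6822 million.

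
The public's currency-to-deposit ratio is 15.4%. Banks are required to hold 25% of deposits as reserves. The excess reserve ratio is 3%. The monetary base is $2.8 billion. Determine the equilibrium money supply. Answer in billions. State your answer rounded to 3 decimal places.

$7.445 billion

The money multiplier is m = (1 + c) / (rr + e + c) = (1 + 0.154) / (0.25 + 0.03 + 0.154) ≈ 2.65899.
So M = m × MB = 2.65899 × 2.8 ≈ 7.4452 billion.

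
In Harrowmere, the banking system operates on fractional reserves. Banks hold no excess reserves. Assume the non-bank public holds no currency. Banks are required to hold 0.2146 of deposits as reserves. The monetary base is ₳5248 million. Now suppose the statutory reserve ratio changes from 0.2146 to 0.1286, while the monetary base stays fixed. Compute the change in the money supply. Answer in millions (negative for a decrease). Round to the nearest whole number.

Initially m₁ = 1 / (0.2146) ≈ 4.65983, so M₁ = 4.65983 × 5248 ≈ 24454.7878 million.
After the change m₂ = 1 / (0.1286) ≈ 7.77605, so M₂ = 7.77605 × 5248 = 40808.7104 million.
ΔM = M₂ − M₁ = 40808.7104 − 24454.7878 = 16353.9226 million.

₳16354 million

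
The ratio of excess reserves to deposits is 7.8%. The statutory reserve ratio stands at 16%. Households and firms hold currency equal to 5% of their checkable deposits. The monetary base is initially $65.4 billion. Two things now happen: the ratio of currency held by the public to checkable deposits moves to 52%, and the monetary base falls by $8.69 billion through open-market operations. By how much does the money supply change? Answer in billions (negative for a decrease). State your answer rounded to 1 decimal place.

-124.7 billion

Before: m₁ = (1 + 0.05) / (0.16 + 0.078 + 0.05) ≈ 3.6458, MB₁ = 65.4, so M₁ = 3.6458 × 65.4 ≈ 238.4353 billion.
After: m₂ = (1 + 0.52) / (0.16 + 0.078 + 0.52) ≈ 2.0053, MB₂ = 65.4 − 8.69 = 56.71, so M₂ = 2.0053 × 56.71 ≈ 113.7206 billion.
ΔM = M₂ − M₁ = 113.7206 − 238.4353 = -124.7147 billion.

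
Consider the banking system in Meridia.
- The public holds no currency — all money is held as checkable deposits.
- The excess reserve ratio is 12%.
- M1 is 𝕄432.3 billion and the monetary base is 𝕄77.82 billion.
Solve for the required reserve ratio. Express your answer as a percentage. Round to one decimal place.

6.0%

Using m = M/MB = 432.3/77.82 ≈ 5.555127. Since m = (1 + c)/(c + rr + e), the denominator satisfies c + rr + e = (1 + c)/m = (1 + 0) / 5.555127 ≈ 0.180014.
With c = 0 and e = 0.12, the required reserve ratio is 0.180014 − 0 − 0.12 = 0.060014.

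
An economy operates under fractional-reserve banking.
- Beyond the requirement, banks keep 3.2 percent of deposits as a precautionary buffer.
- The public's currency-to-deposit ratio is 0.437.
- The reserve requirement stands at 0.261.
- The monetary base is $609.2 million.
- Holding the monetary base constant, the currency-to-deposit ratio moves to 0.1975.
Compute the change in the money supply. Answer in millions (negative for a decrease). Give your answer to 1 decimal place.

$288.1 million

Initially m₁ = (1 + 0.437) / (0.261 + 0.032 + 0.437) ≈ 1.96849, so M₁ = 1.96849 × 609.2 ≈ 1199.2041 million.
After the change m₂ = (1 + 0.1975) / (0.261 + 0.032 + 0.1975) ≈ 2.44139, so M₂ = 2.44139 × 609.2 ≈ 1487.2948 million.
ΔM = M₂ − M₁ = 1487.2948 − 1199.2041 = 288.0907 million.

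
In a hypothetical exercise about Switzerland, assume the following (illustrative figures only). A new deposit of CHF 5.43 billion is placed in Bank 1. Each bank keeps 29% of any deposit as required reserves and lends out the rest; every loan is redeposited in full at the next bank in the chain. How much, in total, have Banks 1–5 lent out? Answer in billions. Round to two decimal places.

CHF 10.90 billion

Bank i lends (1 − rr)^i of the original deposit: Bank 1 lends 5.43·0.7100 = 3.8553, Bank 2 lends 5.43·0.7100² ≈ 2.7373, and so on.
Summing a geometric series: total = 5.43·[0.7100·(1 − 0.7100^5) / (1 − 0.7100)] ≈ 10.8956 billion.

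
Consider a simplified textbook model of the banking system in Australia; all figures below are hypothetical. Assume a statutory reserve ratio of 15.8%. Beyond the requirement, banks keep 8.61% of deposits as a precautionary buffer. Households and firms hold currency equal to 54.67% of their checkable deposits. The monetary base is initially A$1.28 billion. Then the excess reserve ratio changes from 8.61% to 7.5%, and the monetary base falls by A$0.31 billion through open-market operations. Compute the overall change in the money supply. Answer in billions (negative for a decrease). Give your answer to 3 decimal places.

Before: m₁ = (1 + 0.5467) / (0.158 + 0.0861 + 0.5467) ≈ 1.95587, MB₁ = 1.28, so M₁ = 1.95587 × 1.28 ≈ 2.5035 billion.
After: m₂ = (1 + 0.5467) / (0.158 + 0.075 + 0.5467) ≈ 1.98371, MB₂ = 1.28 − 0.31 = 0.97, so M₂ = 1.98371 × 0.97 ≈ 1.9242 billion.
ΔM = M₂ − M₁ = 1.9242 − 2.5035 = -0.5793 billion.

-0.579 billion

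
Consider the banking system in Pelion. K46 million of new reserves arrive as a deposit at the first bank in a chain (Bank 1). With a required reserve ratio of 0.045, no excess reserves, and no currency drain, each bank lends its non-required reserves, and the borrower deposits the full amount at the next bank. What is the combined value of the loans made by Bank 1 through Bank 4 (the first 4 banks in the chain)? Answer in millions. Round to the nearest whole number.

K164 million

Bank i lends (1 − rr)^i of the original deposit: Bank 1 lends 46·0.9550 = 43.9300, Bank 2 lends 46·0.9550² ≈ 41.9532, and so on.
Summing a geometric series: total = 46·[0.9550·(1 − 0.9550^4) / (1 − 0.9550)] ≈ 164.2107 million.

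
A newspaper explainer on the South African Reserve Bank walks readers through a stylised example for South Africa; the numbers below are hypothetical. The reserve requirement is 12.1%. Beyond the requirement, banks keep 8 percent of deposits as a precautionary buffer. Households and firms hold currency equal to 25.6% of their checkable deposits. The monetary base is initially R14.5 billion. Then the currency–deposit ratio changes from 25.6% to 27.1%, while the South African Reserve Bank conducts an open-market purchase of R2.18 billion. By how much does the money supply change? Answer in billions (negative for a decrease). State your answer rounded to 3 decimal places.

Before: m₁ = (1 + 0.256) / (0.121 + 0.08 + 0.256) ≈ 2.748359, MB₁ = 14.5, so M₁ = 2.748359 × 14.5 ≈ 39.8512 billion.
After: m₂ = (1 + 0.271) / (0.121 + 0.08 + 0.271) ≈ 2.692797, MB₂ = 14.5 + 2.18 = 16.68, so M₂ = 2.692797 × 16.68 ≈ 44.9159 billion.
ΔM = M₂ − M₁ = 44.9159 − 39.8512 = 5.0647 billion.

R5.065 billion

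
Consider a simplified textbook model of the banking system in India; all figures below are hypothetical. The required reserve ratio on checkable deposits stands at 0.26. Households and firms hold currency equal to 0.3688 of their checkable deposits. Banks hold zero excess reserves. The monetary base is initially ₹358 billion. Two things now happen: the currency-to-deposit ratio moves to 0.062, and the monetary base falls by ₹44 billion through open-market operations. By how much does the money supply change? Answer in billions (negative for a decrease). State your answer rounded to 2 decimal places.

Before: m₁ = (1 + 0.3688) / (0.26 + 0.3688) ≈ 2.176845, MB₁ = 358, so M₁ = 2.176845 × 358 ≈ 779.3105 billion.
After: m₂ = (1 + 0.062) / (0.26 + 0.062) ≈ 3.298137, MB₂ = 358 − 44 = 314, so M₂ = 3.298137 × 314 ≈ 1035.615 billion.
ΔM = M₂ − M₁ = 1035.615 − 779.3105 = 256.3045 billion.

₹256.30 billion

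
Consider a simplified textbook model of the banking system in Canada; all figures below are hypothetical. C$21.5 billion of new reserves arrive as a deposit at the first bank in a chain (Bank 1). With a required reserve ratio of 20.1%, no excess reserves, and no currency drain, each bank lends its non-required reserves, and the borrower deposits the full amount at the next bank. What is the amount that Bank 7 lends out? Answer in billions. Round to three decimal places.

Each bank lends a fraction (1 − rr) = 0.7990 of the deposit it receives, so Bank 7 receives 21.5·0.7990^6 and lends 21.5·0.7990^7 ≈ 4.4696 billion.

C$4.470 billion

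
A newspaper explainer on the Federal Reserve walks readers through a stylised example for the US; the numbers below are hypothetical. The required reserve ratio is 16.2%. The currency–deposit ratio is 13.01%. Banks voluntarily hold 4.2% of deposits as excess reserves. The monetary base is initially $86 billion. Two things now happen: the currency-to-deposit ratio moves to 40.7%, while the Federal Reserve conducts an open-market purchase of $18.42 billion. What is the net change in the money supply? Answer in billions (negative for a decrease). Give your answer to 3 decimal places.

-50.440 billion

Before: m₁ = (1 + 0.1301) / (0.162 + 0.042 + 0.1301) ≈ 3.3825202, MB₁ = 86, so M₁ = 3.3825202 × 86 ≈ 290.8967 billion.
After: m₂ = (1 + 0.407) / (0.162 + 0.042 + 0.407) ≈ 2.3027823, MB₂ = 86 + 18.42 = 104.42, so M₂ = 2.3027823 × 104.42 ≈ 240.4565 billion.
ΔM = M₂ − M₁ = 240.4565 − 290.8967 = -50.4402 billion.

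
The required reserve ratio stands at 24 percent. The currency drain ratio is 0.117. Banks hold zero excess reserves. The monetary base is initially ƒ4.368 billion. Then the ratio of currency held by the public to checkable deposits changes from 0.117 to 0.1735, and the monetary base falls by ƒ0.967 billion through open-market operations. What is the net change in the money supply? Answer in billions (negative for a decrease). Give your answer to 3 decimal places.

-4.015 billion

Before: m₁ = (1 + 0.117) / (0.24 + 0.117) ≈ 3.12885, MB₁ = 4.368, so M₁ = 3.12885 × 4.368 ≈ 13.6668 billion.
After: m₂ = (1 + 0.1735) / (0.24 + 0.1735) ≈ 2.83797, MB₂ = 4.368 − 0.967 = 3.401, so M₂ = 2.83797 × 3.401 ≈ 9.6519 billion.
ΔM = M₂ − M₁ = 9.6519 − 13.6668 = -4.0149 billion.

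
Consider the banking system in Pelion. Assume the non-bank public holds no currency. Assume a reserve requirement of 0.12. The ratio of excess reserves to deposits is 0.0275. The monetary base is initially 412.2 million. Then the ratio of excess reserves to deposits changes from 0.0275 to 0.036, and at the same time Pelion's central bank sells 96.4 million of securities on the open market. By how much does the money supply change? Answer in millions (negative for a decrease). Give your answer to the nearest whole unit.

Before: m₁ = 1 / (0.12 + 0.0275) ≈ 6.7797, MB₁ = 412.2, so M₁ = 6.7797 × 412.2 ≈ 2794.5923 million.
After: m₂ = 1 / (0.12 + 0.036) ≈ 6.4103, MB₂ = 412.2 − 96.4 = 315.8, so M₂ = 6.4103 × 315.8 ≈ 2024.3727 million.
ΔM = M₂ − M₁ = 2024.3727 − 2794.5923 = -770.2196 million.

-770 million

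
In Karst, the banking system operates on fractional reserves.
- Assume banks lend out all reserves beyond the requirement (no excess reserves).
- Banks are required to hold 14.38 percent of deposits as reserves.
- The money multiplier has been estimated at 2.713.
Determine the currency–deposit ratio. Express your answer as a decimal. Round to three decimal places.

0.356

Using m = 2.713. From m = (1 + c)/(c + rr + e), rearranging gives 1 + c = m·(c + rr + e), so c·(1 − m) = m·(rr + e) − 1.
Hence c = [m·(rr + e) − 1]/(1 − m) = [2.713 × (0.1438 + 0) − 1] / (1 − 2.713) ≈ 0.356025.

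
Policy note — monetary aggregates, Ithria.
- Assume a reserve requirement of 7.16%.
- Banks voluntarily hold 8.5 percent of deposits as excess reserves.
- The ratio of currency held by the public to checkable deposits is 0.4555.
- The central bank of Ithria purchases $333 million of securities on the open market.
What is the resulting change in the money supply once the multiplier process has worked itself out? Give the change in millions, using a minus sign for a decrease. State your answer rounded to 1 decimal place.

$791.8 million

The money multiplier is m = (1 + c) / (rr + e + c) = (1 + 0.4555) / (0.0716 + 0.085 + 0.4555) ≈ 2.37788.
The purchase adds 333 million of base, so ΔM = m × ΔMB = 2.37788 × (+333) ≈ 791.834 million.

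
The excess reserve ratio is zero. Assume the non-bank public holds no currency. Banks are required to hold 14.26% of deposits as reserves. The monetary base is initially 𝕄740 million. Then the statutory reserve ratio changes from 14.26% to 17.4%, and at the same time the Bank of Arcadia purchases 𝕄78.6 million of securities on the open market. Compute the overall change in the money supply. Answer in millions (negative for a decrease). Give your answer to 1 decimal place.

Before: m₁ = 1 / (0.1426) ≈ 7.01262, MB₁ = 740, so M₁ = 7.01262 × 740 = 5189.3388 million.
After: m₂ = 1 / (0.174) ≈ 5.74713, MB₂ = 740 + 78.6 = 818.6, so M₂ = 5.74713 × 818.6 ≈ 4704.6006 million.
ΔM = M₂ − M₁ = 4704.6006 − 5189.3388 = -484.7382 million.

-484.7 million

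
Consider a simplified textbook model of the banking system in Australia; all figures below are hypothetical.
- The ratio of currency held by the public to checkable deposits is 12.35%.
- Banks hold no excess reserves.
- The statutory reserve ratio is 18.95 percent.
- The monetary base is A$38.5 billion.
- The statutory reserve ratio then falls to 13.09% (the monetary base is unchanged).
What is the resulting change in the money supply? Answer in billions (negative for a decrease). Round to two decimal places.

A$31.83 billion

Initially m₁ = (1 + 0.1235) / (0.1895 + 0.1235) ≈ 3.58946, so M₁ = 3.58946 × 38.5 ≈ 138.1942 billion.
After the change m₂ = (1 + 0.1235) / (0.1309 + 0.1235) ≈ 4.41627, so M₂ = 4.41627 × 38.5 ≈ 170.0264 billion.
ΔM = M₂ − M₁ = 170.0264 − 138.1942 = 31.8322 billion.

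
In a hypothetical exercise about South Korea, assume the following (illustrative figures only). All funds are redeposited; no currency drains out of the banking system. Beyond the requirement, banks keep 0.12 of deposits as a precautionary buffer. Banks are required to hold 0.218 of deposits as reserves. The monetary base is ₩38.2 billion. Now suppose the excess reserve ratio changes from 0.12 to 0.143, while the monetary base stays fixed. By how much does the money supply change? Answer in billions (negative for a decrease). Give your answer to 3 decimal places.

Initially m₁ = 1 / (0.218 + 0.12) ≈ 2.958580, so M₁ = 2.958580 × 38.2 ≈ 113.0178 billion.
After the change m₂ = 1 / (0.218 + 0.143) ≈ 2.770083, so M₂ = 2.770083 × 38.2 ≈ 105.8172 billion.
ΔM = M₂ − M₁ = 105.8172 − 113.0178 = -7.2006 billion.

-7.201 billion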